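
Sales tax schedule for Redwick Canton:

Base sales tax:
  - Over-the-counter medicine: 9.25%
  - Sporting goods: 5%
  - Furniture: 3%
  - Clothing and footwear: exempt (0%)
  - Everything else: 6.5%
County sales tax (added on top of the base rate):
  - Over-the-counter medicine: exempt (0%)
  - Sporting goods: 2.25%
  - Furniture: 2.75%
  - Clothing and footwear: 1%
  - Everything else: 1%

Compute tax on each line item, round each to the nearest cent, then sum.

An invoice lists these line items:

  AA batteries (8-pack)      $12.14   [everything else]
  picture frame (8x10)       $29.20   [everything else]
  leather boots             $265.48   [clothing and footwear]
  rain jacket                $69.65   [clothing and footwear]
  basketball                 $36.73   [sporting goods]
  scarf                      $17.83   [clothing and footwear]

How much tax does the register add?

$9.29

AA batteries (8-pack) $12.14: everything else → 6.5% + 1% county = 7.5% → $0.91
Picture frame (8x10) $29.20: everything else → 6.5% + 1% county = 7.5% → $2.19
Leather boots $265.48: clothing and footwear → 0% + 1% county = 1% → $2.65
Rain jacket $69.65: clothing and footwear → 0% + 1% county = 1% → $0.70
Basketball $36.73: sporting goods → 5% + 2.25% county = 7.25% → $2.66
Scarf $17.83: clothing and footwear → 0% + 1% county = 1% → $0.18
Total tax = $0.91 + $2.19 + $2.65 + $0.70 + $2.66 + $0.18 = $9.29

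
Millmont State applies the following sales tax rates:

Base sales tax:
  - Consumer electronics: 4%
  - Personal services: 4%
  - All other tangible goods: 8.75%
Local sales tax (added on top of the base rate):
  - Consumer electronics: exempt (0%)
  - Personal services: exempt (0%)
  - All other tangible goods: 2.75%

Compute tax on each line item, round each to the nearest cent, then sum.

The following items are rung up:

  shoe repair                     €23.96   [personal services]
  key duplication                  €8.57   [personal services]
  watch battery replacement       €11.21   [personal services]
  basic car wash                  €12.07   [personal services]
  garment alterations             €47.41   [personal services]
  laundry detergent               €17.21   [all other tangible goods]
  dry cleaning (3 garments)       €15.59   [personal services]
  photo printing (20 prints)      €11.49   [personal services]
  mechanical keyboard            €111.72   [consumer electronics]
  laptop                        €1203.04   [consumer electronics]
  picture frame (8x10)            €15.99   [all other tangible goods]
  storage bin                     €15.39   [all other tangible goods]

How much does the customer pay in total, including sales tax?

Shoe repair €23.96: personal services → 4% + 0% local = 4% → €0.96
Key duplication €8.57: personal services → 4% + 0% local = 4% → €0.34
Watch battery replacement €11.21: personal services → 4% + 0% local = 4% → €0.45
Basic car wash €12.07: personal services → 4% + 0% local = 4% → €0.48
Garment alterations €47.41: personal services → 4% + 0% local = 4% → €1.90
Laundry detergent €17.21: all other tangible goods → 8.75% + 2.75% local = 11.5% → €1.98
Dry cleaning (3 garments) €15.59: personal services → 4% + 0% local = 4% → €0.62
Photo printing (20 prints) €11.49: personal services → 4% + 0% local = 4% → €0.46
Mechanical keyboard €111.72: consumer electronics → 4% + 0% local = 4% → €4.47
Laptop €1203.04: consumer electronics → 4% + 0% local = 4% → €48.12
Picture frame (8x10) €15.99: all other tangible goods → 8.75% + 2.75% local = 11.5% → €1.84
Storage bin €15.39: all other tangible goods → 8.75% + 2.75% local = 11.5% → €1.77
Subtotal = €1493.65; tax = €63.39; total due = €1557.04

€1557.04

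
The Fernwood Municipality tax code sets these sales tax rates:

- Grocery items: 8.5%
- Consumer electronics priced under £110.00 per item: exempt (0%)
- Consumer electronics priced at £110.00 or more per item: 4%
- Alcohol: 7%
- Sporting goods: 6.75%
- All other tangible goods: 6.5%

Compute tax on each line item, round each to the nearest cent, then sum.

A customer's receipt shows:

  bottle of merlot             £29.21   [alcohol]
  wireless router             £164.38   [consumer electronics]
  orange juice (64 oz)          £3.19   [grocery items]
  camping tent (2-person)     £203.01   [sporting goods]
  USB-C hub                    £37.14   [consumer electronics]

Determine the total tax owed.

Bottle of merlot £29.21: alcohol → 7% → £2.04
Wireless router £164.38: consumer electronics, £110.00 or more → 4% → £6.58
Orange juice (64 oz) £3.19: grocery items → 8.5% → £0.27
Camping tent (2-person) £203.01: sporting goods → 6.75% → £13.70
USB-C hub £37.14: consumer electronics, under £110.00 → 0% → £0.00
Total tax = £2.04 + £6.58 + £0.27 + £13.70 = £22.59

£22.59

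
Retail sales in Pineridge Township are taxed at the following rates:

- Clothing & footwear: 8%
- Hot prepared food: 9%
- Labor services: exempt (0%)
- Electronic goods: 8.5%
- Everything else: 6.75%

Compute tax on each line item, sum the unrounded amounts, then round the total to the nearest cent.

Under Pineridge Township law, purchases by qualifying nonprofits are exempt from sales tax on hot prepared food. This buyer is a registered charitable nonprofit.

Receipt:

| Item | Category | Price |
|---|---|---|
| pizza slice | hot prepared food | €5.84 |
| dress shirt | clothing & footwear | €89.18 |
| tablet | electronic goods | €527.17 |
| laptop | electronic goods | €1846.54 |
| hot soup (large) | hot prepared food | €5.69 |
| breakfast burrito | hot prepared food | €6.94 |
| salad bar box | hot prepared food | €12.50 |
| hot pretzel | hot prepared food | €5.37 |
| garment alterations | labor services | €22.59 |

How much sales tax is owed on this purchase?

Pizza slice €5.84: hot prepared food, buyer-exempt → 0% → €0.00
Dress shirt €89.18: clothing & footwear → 8% → €7.1344
Tablet €527.17: electronic goods → 8.5% → €44.80945
Laptop €1846.54: electronic goods → 8.5% → €156.9559
Hot soup (large) €5.69: hot prepared food, buyer-exempt → 0% → €0.00
Breakfast burrito €6.94: hot prepared food, buyer-exempt → 0% → €0.00
Salad bar box €12.50: hot prepared food, buyer-exempt → 0% → €0.00
Hot pretzel €5.37: hot prepared food, buyer-exempt → 0% → €0.00
Garment alterations €22.59: labor services → 0% → €0.00
Unrounded tax sum = €208.89975 → €208.90

€208.90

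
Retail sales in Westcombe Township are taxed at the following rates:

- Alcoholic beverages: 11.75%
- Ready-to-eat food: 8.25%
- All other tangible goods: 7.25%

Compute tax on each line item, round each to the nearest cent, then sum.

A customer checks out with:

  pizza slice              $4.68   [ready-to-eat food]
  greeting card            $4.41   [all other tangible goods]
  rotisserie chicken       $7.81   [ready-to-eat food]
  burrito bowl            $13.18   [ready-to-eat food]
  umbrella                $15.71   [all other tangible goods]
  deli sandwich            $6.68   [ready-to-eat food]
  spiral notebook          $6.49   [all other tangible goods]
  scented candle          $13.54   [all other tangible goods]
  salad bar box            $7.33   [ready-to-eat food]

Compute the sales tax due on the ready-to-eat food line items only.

$3.27

Pizza slice $4.68: ready-to-eat food → 8.25% → $0.39
Rotisserie chicken $7.81: ready-to-eat food → 8.25% → $0.64
Burrito bowl $13.18: ready-to-eat food → 8.25% → $1.09
Deli sandwich $6.68: ready-to-eat food → 8.25% → $0.55
Salad bar box $7.33: ready-to-eat food → 8.25% → $0.60
Tax on ready-to-eat food = $0.39 + $0.64 + $1.09 + $0.55 + $0.60 = $3.27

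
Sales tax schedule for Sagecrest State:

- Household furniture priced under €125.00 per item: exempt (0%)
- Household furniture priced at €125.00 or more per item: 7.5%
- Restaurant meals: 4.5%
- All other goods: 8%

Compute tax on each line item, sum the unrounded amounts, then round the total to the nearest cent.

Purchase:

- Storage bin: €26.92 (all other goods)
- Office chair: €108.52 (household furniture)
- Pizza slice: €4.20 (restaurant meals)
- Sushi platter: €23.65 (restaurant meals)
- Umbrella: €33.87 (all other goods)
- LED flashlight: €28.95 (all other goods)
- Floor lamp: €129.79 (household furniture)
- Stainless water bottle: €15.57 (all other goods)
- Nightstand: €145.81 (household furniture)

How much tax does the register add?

Storage bin €26.92: all other goods → 8% → €2.1536
Office chair €108.52: household furniture, under €125.00 → 0% → €0.00
Pizza slice €4.20: restaurant meals → 4.5% → €0.189
Sushi platter €23.65: restaurant meals → 4.5% → €1.06425
Umbrella €33.87: all other goods → 8% → €2.7096
LED flashlight €28.95: all other goods → 8% → €2.316
Floor lamp €129.79: household furniture, €125.00 or more → 7.5% → €9.73425
Stainless water bottle €15.57: all other goods → 8% → €1.2456
Nightstand €145.81: household furniture, €125.00 or more → 7.5% → €10.93575
Unrounded tax sum = €30.34805 → €30.35

€30.35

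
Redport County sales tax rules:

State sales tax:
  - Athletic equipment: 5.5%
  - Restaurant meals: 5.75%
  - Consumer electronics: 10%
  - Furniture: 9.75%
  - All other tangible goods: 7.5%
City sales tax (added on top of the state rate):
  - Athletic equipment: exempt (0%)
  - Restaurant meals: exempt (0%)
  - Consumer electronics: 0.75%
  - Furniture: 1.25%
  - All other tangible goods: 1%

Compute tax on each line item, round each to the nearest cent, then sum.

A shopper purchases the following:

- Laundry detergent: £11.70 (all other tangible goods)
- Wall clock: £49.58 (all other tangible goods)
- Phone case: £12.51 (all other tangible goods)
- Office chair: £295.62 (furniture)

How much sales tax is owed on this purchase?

Laundry detergent £11.70: all other tangible goods → 7.5% + 1% city = 8.5% → £0.99
Wall clock £49.58: all other tangible goods → 7.5% + 1% city = 8.5% → £4.21
Phone case £12.51: all other tangible goods → 7.5% + 1% city = 8.5% → £1.06
Office chair £295.62: furniture → 9.75% + 1.25% city = 11% → £32.52
Total tax = £0.99 + £4.21 + £1.06 + £32.52 = £38.78

£38.78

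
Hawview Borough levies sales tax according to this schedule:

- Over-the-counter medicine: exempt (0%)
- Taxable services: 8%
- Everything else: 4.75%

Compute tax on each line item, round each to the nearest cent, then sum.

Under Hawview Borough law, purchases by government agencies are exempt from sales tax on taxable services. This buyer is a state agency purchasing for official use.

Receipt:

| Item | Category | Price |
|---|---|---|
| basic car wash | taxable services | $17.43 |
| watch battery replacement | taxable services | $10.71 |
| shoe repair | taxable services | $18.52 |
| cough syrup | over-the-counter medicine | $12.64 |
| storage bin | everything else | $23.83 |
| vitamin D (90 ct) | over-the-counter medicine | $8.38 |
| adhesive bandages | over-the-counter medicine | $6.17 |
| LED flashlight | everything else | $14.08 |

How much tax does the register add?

Basic car wash $17.43: taxable services, buyer-exempt → 0% → $0.00
Watch battery replacement $10.71: taxable services, buyer-exempt → 0% → $0.00
Shoe repair $18.52: taxable services, buyer-exempt → 0% → $0.00
Cough syrup $12.64: over-the-counter medicine → 0% → $0.00
Storage bin $23.83: everything else → 4.75% → $1.13
Vitamin D (90 ct) $8.38: over-the-counter medicine → 0% → $0.00
Adhesive bandages $6.17: over-the-counter medicine → 0% → $0.00
LED flashlight $14.08: everything else → 4.75% → $0.67
Total tax = $1.13 + $0.67 = $1.80

$1.80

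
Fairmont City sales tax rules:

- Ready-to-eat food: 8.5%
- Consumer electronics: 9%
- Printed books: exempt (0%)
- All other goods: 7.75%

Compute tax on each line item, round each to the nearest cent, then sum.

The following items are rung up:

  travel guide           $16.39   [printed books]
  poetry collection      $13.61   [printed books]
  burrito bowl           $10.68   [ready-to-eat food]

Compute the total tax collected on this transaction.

Travel guide $16.39: printed books → 0% → $0.00
Poetry collection $13.61: printed books → 0% → $0.00
Burrito bowl $10.68: ready-to-eat food → 8.5% → $0.91
Total tax = $0.91

$0.91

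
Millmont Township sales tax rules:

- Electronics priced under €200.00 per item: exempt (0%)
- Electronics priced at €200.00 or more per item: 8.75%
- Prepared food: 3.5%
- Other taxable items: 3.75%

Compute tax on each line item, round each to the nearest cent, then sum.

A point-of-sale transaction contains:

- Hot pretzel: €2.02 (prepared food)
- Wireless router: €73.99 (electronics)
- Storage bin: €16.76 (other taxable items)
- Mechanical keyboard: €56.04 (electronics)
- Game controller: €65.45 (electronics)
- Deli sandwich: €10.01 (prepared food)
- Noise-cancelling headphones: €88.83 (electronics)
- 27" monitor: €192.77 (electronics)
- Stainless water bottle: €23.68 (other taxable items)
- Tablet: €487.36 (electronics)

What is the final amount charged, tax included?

€1061.49

Hot pretzel €2.02: prepared food → 3.5% → €0.07
Wireless router €73.99: electronics, under €200.00 → 0% → €0.00
Storage bin €16.76: other taxable items → 3.75% → €0.63
Mechanical keyboard €56.04: electronics, under €200.00 → 0% → €0.00
Game controller €65.45: electronics, under €200.00 → 0% → €0.00
Deli sandwich €10.01: prepared food → 3.5% → €0.35
Noise-cancelling headphones €88.83: electronics, under €200.00 → 0% → €0.00
27" monitor €192.77: electronics, under €200.00 → 0% → €0.00
Stainless water bottle €23.68: other taxable items → 3.75% → €0.89
Tablet €487.36: electronics, €200.00 or more → 8.75% → €42.64
Subtotal = €1016.91; tax = €44.58; total due = €1061.49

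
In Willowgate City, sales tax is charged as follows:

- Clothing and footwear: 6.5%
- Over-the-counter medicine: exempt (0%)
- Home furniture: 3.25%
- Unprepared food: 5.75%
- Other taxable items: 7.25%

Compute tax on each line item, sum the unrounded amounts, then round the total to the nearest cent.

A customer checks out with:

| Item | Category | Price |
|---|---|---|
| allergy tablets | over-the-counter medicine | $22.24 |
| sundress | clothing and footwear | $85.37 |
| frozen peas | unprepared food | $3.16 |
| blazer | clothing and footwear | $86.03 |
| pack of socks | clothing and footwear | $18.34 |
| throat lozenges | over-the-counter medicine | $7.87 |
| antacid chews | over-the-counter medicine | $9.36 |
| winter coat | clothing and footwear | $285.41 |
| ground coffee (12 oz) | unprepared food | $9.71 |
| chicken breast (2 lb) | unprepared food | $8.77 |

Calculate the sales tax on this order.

Allergy tablets $22.24: over-the-counter medicine → 0% → $0.00
Sundress $85.37: clothing and footwear → 6.5% → $5.54905
Frozen peas $3.16: unprepared food → 5.75% → $0.1817
Blazer $86.03: clothing and footwear → 6.5% → $5.59195
Pack of socks $18.34: clothing and footwear → 6.5% → $1.1921
Throat lozenges $7.87: over-the-counter medicine → 0% → $0.00
Antacid chews $9.36: over-the-counter medicine → 0% → $0.00
Winter coat $285.41: clothing and footwear → 6.5% → $18.55165
Ground coffee (12 oz) $9.71: unprepared food → 5.75% → $0.558325
Chicken breast (2 lb) $8.77: unprepared food → 5.75% → $0.504275
Unrounded tax sum = $32.12905 → $32.13

$32.13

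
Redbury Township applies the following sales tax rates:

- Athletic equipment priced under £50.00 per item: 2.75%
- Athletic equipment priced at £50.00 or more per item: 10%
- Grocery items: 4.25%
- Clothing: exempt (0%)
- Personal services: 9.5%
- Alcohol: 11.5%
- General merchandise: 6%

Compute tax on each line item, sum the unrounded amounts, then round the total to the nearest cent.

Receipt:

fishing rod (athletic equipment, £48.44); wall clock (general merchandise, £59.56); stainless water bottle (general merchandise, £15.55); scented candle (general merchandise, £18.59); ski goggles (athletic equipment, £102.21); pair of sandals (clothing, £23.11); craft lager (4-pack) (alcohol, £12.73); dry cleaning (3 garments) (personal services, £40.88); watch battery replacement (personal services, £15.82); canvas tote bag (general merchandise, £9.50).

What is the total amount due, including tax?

Fishing rod £48.44: athletic equipment, under £50.00 → 2.75% → £1.3321
Wall clock £59.56: general merchandise → 6% → £3.5736
Stainless water bottle £15.55: general merchandise → 6% → £0.933
Scented candle £18.59: general merchandise → 6% → £1.1154
Ski goggles £102.21: athletic equipment, £50.00 or more → 10% → £10.221
Pair of sandals £23.11: clothing → 0% → £0.00
Craft lager (4-pack) £12.73: alcohol → 11.5% → £1.46395
Dry cleaning (3 garments) £40.88: personal services → 9.5% → £3.8836
Watch battery replacement £15.82: personal services → 9.5% → £1.5029
Canvas tote bag £9.50: general merchandise → 6% → £0.57
Subtotal = £346.39; unrounded tax = £24.59555 → £24.60; total due = £370.99

£370.99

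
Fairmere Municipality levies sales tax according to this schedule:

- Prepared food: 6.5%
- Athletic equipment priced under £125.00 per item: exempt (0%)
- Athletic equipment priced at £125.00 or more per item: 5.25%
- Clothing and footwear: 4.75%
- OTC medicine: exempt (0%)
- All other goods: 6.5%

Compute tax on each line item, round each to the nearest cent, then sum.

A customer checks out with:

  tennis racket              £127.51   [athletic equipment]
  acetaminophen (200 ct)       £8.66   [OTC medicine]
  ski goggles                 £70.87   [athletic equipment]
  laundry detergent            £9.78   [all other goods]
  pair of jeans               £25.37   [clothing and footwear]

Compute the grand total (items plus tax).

£250.73

Tennis racket £127.51: athletic equipment, £125.00 or more → 5.25% → £6.69
Acetaminophen (200 ct) £8.66: OTC medicine → 0% → £0.00
Ski goggles £70.87: athletic equipment, under £125.00 → 0% → £0.00
Laundry detergent £9.78: all other goods → 6.5% → £0.64
Pair of jeans £25.37: clothing and footwear → 4.75% → £1.21
Subtotal = £242.19; tax = £8.54; total due = £250.73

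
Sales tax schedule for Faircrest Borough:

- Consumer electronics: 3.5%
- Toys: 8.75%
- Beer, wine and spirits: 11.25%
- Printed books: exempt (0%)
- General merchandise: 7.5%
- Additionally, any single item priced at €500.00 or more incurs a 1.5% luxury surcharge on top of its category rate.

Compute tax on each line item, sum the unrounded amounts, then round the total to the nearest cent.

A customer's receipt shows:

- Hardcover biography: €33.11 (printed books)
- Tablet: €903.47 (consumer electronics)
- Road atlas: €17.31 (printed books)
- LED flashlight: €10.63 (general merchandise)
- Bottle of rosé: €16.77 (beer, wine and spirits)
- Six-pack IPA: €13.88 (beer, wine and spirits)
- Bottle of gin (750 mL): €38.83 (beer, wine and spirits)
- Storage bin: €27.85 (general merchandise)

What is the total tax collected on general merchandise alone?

€2.89

LED flashlight €10.63: general merchandise → 7.5% → €0.79725
Storage bin €27.85: general merchandise → 7.5% → €2.08875
Tax on general merchandise: unrounded sum = €2.886 → €2.89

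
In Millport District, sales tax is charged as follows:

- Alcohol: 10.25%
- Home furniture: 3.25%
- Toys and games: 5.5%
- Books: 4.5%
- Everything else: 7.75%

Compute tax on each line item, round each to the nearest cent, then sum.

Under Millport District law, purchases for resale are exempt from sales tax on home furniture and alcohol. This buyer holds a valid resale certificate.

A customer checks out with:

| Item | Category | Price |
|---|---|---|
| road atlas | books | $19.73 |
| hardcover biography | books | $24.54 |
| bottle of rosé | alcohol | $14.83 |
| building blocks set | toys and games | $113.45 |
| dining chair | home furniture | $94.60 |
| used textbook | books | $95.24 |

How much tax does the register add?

$12.52

Road atlas $19.73: books → 4.5% → $0.89
Hardcover biography $24.54: books → 4.5% → $1.10
Bottle of rosé $14.83: alcohol, buyer-exempt → 0% → $0.00
Building blocks set $113.45: toys and games → 5.5% → $6.24
Dining chair $94.60: home furniture, buyer-exempt → 0% → $0.00
Used textbook $95.24: books → 4.5% → $4.29
Total tax = $0.89 + $1.10 + $6.24 + $4.29 = $12.52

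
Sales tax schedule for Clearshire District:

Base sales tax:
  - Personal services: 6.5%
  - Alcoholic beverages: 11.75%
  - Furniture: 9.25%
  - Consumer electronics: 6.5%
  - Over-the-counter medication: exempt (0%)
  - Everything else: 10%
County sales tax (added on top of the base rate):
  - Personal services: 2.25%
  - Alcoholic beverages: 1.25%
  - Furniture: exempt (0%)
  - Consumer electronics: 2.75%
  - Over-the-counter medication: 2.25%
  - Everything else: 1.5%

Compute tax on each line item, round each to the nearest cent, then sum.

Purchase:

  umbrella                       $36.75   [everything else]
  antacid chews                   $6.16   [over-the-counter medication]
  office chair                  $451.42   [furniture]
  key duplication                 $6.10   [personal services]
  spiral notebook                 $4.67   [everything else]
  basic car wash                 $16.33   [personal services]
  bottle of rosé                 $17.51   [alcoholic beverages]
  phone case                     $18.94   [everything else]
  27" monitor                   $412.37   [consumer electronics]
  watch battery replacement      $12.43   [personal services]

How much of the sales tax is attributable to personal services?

Key duplication $6.10: personal services → 6.5% + 2.25% county = 8.75% → $0.53
Basic car wash $16.33: personal services → 6.5% + 2.25% county = 8.75% → $1.43
Watch battery replacement $12.43: personal services → 6.5% + 2.25% county = 8.75% → $1.09
Tax on personal services = $0.53 + $1.43 + $1.09 = $3.05

$3.05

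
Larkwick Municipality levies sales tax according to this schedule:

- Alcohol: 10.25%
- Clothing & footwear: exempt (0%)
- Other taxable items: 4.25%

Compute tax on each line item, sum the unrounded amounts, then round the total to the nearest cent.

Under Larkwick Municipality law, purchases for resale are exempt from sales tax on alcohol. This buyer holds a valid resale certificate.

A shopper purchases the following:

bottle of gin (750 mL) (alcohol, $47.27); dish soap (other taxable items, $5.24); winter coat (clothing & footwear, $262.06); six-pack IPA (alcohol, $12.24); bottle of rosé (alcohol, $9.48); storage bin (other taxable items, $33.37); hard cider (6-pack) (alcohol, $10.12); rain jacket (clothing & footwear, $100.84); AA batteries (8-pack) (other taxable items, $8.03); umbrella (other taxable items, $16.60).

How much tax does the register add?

Bottle of gin (750 mL) $47.27: alcohol, buyer-exempt → 0% → $0.00
Dish soap $5.24: other taxable items → 4.25% → $0.2227
Winter coat $262.06: clothing & footwear → 0% → $0.00
Six-pack IPA $12.24: alcohol, buyer-exempt → 0% → $0.00
Bottle of rosé $9.48: alcohol, buyer-exempt → 0% → $0.00
Storage bin $33.37: other taxable items → 4.25% → $1.418225
Hard cider (6-pack) $10.12: alcohol, buyer-exempt → 0% → $0.00
Rain jacket $100.84: clothing & footwear → 0% → $0.00
AA batteries (8-pack) $8.03: other taxable items → 4.25% → $0.341275
Umbrella $16.60: other taxable items → 4.25% → $0.7055
Unrounded tax sum = $2.6877 → $2.69

$2.69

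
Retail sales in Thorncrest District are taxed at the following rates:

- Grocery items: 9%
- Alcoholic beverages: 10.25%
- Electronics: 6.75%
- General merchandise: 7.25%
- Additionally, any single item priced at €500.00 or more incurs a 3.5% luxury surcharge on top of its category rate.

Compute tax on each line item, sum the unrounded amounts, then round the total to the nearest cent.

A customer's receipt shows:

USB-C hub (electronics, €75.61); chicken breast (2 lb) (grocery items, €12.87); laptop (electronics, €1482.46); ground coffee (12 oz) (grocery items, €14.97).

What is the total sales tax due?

USB-C hub €75.61: electronics → 6.75% → €5.103675
Chicken breast (2 lb) €12.87: grocery items → 9% → €1.1583
Laptop €1482.46: electronics → 6.75% + 3.5% surcharge = 10.25% → €151.95215
Ground coffee (12 oz) €14.97: grocery items → 9% → €1.3473
Unrounded tax sum = €159.561425 → €159.56

€159.56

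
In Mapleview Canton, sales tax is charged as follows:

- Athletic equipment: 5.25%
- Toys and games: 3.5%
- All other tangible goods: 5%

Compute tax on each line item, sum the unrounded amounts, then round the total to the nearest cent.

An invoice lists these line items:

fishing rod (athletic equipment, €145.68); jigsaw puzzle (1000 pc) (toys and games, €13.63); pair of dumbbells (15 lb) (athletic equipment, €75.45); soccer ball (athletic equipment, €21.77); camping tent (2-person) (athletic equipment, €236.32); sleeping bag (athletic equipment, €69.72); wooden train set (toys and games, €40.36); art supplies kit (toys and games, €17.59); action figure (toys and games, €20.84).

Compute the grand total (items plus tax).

Fishing rod €145.68: athletic equipment → 5.25% → €7.6482
Jigsaw puzzle (1000 pc) €13.63: toys and games → 3.5% → €0.47705
Pair of dumbbells (15 lb) €75.45: athletic equipment → 5.25% → €3.961125
Soccer ball €21.77: athletic equipment → 5.25% → €1.142925
Camping tent (2-person) €236.32: athletic equipment → 5.25% → €12.4068
Sleeping bag €69.72: athletic equipment → 5.25% → €3.6603
Wooden train set €40.36: toys and games → 3.5% → €1.4126
Art supplies kit €17.59: toys and games → 3.5% → €0.61565
Action figure €20.84: toys and games → 3.5% → €0.7294
Subtotal = €641.36; unrounded tax = €32.05405 → €32.05; total due = €673.41

€673.41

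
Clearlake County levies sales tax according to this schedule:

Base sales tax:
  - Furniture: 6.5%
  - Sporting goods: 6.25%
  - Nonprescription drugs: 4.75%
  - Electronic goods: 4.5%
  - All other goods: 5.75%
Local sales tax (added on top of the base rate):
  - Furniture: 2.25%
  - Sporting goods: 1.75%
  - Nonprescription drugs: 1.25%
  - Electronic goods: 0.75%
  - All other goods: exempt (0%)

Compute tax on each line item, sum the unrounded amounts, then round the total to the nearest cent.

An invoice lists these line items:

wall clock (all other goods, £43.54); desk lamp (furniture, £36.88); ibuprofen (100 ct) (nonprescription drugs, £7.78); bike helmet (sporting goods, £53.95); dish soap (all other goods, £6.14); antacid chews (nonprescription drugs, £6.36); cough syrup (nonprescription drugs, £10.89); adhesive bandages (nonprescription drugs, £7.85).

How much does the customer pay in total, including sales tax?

Wall clock £43.54: all other goods → 5.75% + 0% local = 5.75% → £2.50355
Desk lamp £36.88: furniture → 6.5% + 2.25% local = 8.75% → £3.227
Ibuprofen (100 ct) £7.78: nonprescription drugs → 4.75% + 1.25% local = 6% → £0.4668
Bike helmet £53.95: sporting goods → 6.25% + 1.75% local = 8% → £4.316
Dish soap £6.14: all other goods → 5.75% + 0% local = 5.75% → £0.35305
Antacid chews £6.36: nonprescription drugs → 4.75% + 1.25% local = 6% → £0.3816
Cough syrup £10.89: nonprescription drugs → 4.75% + 1.25% local = 6% → £0.6534
Adhesive bandages £7.85: nonprescription drugs → 4.75% + 1.25% local = 6% → £0.471
Subtotal = £173.39; unrounded tax = £12.3724 → £12.37; total due = £185.76

£185.76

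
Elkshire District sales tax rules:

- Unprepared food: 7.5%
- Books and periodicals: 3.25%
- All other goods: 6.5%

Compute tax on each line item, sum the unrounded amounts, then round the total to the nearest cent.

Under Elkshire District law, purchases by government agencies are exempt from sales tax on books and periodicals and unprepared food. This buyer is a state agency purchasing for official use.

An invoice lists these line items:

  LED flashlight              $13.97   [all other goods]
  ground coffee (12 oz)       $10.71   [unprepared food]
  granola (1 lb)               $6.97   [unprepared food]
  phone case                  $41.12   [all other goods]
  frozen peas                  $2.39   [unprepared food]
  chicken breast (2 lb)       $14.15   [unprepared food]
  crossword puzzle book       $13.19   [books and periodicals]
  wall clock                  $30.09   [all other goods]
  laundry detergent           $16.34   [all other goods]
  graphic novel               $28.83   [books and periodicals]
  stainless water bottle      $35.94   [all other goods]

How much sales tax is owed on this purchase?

$8.93

LED flashlight $13.97: all other goods → 6.5% → $0.90805
Ground coffee (12 oz) $10.71: unprepared food, buyer-exempt → 0% → $0.00
Granola (1 lb) $6.97: unprepared food, buyer-exempt → 0% → $0.00
Phone case $41.12: all other goods → 6.5% → $2.6728
Frozen peas $2.39: unprepared food, buyer-exempt → 0% → $0.00
Chicken breast (2 lb) $14.15: unprepared food, buyer-exempt → 0% → $0.00
Crossword puzzle book $13.19: books and periodicals, buyer-exempt → 0% → $0.00
Wall clock $30.09: all other goods → 6.5% → $1.95585
Laundry detergent $16.34: all other goods → 6.5% → $1.0621
Graphic novel $28.83: books and periodicals, buyer-exempt → 0% → $0.00
Stainless water bottle $35.94: all other goods → 6.5% → $2.3361
Unrounded tax sum = $8.9349 → $8.93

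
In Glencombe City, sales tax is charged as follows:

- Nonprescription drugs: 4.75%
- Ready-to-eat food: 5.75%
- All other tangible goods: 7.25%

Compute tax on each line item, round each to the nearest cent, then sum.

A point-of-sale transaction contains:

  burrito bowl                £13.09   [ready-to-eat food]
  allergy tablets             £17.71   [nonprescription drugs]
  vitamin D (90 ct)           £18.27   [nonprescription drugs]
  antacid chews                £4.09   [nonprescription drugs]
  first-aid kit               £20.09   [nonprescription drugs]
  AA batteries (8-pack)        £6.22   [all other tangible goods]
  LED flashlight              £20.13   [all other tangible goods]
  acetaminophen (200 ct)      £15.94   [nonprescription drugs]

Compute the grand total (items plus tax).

Burrito bowl £13.09: ready-to-eat food → 5.75% → £0.75
Allergy tablets £17.71: nonprescription drugs → 4.75% → £0.84
Vitamin D (90 ct) £18.27: nonprescription drugs → 4.75% → £0.87
Antacid chews £4.09: nonprescription drugs → 4.75% → £0.19
First-aid kit £20.09: nonprescription drugs → 4.75% → £0.95
AA batteries (8-pack) £6.22: all other tangible goods → 7.25% → £0.45
LED flashlight £20.13: all other tangible goods → 7.25% → £1.46
Acetaminophen (200 ct) £15.94: nonprescription drugs → 4.75% → £0.76
Subtotal = £115.54; tax = £6.27; total due = £121.81

£121.81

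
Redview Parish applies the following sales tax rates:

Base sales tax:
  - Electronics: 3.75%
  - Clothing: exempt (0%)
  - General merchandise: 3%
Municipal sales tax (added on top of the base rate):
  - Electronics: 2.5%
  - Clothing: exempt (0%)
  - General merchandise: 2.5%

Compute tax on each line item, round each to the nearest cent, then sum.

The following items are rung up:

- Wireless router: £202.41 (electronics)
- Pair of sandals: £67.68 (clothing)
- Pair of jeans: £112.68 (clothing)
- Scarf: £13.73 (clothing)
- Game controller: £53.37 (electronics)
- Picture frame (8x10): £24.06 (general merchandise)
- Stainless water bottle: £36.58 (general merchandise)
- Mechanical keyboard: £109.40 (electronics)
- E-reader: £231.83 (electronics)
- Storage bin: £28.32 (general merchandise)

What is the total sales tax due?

£42.21

Wireless router £202.41: electronics → 3.75% + 2.5% municipal = 6.25% → £12.65
Pair of sandals £67.68: clothing → 0% + 0% municipal = 0% → £0.00
Pair of jeans £112.68: clothing → 0% + 0% municipal = 0% → £0.00
Scarf £13.73: clothing → 0% + 0% municipal = 0% → £0.00
Game controller £53.37: electronics → 3.75% + 2.5% municipal = 6.25% → £3.34
Picture frame (8x10) £24.06: general merchandise → 3% + 2.5% municipal = 5.5% → £1.32
Stainless water bottle £36.58: general merchandise → 3% + 2.5% municipal = 5.5% → £2.01
Mechanical keyboard £109.40: electronics → 3.75% + 2.5% municipal = 6.25% → £6.84
E-reader £231.83: electronics → 3.75% + 2.5% municipal = 6.25% → £14.49
Storage bin £28.32: general merchandise → 3% + 2.5% municipal = 5.5% → £1.56
Total tax = £12.65 + £3.34 + £1.32 + £2.01 + £6.84 + £14.49 + £1.56 = £42.21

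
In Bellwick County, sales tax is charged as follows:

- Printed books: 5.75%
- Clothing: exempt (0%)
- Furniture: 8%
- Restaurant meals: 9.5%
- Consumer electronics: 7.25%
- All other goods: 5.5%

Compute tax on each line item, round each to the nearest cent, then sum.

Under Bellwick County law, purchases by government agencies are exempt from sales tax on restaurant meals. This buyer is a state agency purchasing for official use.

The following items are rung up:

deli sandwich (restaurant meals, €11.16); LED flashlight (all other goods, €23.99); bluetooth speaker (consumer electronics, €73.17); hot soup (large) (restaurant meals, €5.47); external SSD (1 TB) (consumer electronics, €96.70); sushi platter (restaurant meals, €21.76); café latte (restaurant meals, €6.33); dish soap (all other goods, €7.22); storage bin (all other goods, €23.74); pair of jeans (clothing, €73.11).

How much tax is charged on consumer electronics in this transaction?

€12.31

Bluetooth speaker €73.17: consumer electronics → 7.25% → €5.30
External SSD (1 TB) €96.70: consumer electronics → 7.25% → €7.01
Tax on consumer electronics = €5.30 + €7.01 = €12.31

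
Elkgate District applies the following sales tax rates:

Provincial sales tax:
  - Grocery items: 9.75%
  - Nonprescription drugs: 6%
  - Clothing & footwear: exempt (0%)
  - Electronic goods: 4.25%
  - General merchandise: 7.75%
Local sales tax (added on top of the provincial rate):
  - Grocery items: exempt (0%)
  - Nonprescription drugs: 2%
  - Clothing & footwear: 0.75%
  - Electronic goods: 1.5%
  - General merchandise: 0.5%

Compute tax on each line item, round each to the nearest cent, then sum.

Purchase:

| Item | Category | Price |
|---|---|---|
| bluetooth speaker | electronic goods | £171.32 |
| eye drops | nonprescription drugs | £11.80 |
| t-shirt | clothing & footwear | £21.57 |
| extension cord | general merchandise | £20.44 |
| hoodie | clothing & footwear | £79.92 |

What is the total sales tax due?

£13.24

Bluetooth speaker £171.32: electronic goods → 4.25% + 1.5% local = 5.75% → £9.85
Eye drops £11.80: nonprescription drugs → 6% + 2% local = 8% → £0.94
T-shirt £21.57: clothing & footwear → 0% + 0.75% local = 0.75% → £0.16
Extension cord £20.44: general merchandise → 7.75% + 0.5% local = 8.25% → £1.69
Hoodie £79.92: clothing & footwear → 0% + 0.75% local = 0.75% → £0.60
Total tax = £9.85 + £0.94 + £0.16 + £1.69 + £0.60 = £13.24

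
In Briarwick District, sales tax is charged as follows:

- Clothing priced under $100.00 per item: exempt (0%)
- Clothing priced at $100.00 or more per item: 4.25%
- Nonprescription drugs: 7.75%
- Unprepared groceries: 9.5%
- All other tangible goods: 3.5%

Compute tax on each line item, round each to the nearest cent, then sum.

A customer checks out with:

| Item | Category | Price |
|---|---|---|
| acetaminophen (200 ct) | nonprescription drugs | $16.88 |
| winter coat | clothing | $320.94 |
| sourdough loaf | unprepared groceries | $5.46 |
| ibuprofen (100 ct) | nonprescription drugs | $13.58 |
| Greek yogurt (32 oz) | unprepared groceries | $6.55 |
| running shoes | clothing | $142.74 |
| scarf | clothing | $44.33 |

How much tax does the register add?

Acetaminophen (200 ct) $16.88: nonprescription drugs → 7.75% → $1.31
Winter coat $320.94: clothing, $100.00 or more → 4.25% → $13.64
Sourdough loaf $5.46: unprepared groceries → 9.5% → $0.52
Ibuprofen (100 ct) $13.58: nonprescription drugs → 7.75% → $1.05
Greek yogurt (32 oz) $6.55: unprepared groceries → 9.5% → $0.62
Running shoes $142.74: clothing, $100.00 or more → 4.25% → $6.07
Scarf $44.33: clothing, under $100.00 → 0% → $0.00
Total tax = $1.31 + $13.64 + $0.52 + $1.05 + $0.62 + $6.07 = $23.21

$23.21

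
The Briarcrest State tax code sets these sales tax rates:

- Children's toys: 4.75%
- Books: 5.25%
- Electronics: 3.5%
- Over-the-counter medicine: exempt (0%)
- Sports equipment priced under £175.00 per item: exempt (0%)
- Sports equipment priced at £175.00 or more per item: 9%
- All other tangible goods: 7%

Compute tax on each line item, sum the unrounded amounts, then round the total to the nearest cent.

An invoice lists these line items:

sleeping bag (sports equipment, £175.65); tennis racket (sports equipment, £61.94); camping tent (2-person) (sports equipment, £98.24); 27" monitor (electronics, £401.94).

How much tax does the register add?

£29.88

Sleeping bag £175.65: sports equipment, £175.00 or more → 9% → £15.8085
Tennis racket £61.94: sports equipment, under £175.00 → 0% → £0.00
Camping tent (2-person) £98.24: sports equipment, under £175.00 → 0% → £0.00
27" monitor £401.94: electronics → 3.5% → £14.0679
Unrounded tax sum = £29.8764 → £29.88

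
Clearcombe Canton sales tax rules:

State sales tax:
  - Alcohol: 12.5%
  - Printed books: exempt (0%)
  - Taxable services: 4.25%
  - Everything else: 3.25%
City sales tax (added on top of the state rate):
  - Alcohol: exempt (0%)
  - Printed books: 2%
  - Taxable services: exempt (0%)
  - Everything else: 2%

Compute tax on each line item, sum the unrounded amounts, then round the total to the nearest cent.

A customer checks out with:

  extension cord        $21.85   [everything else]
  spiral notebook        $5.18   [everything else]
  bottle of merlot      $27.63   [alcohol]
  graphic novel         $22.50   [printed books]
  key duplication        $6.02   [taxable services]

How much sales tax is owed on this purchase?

Extension cord $21.85: everything else → 3.25% + 2% city = 5.25% → $1.147125
Spiral notebook $5.18: everything else → 3.25% + 2% city = 5.25% → $0.27195
Bottle of merlot $27.63: alcohol → 12.5% + 0% city = 12.5% → $3.45375
Graphic novel $22.50: printed books → 0% + 2% city = 2% → $0.45
Key duplication $6.02: taxable services → 4.25% + 0% city = 4.25% → $0.25585
Unrounded tax sum = $5.578675 → $5.58

$5.58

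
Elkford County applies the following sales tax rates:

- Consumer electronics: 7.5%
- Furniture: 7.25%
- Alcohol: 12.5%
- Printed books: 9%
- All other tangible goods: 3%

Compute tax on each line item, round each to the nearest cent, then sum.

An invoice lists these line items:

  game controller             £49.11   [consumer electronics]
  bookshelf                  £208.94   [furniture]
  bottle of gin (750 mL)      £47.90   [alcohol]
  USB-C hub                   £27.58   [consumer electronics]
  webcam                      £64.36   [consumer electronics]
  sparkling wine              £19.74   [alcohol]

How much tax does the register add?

Game controller £49.11: consumer electronics → 7.5% → £3.68
Bookshelf £208.94: furniture → 7.25% → £15.15
Bottle of gin (750 mL) £47.90: alcohol → 12.5% → £5.99
USB-C hub £27.58: consumer electronics → 7.5% → £2.07
Webcam £64.36: consumer electronics → 7.5% → £4.83
Sparkling wine £19.74: alcohol → 12.5% → £2.47
Total tax = £3.68 + £15.15 + £5.99 + £2.07 + £4.83 + £2.47 = £34.19

£34.19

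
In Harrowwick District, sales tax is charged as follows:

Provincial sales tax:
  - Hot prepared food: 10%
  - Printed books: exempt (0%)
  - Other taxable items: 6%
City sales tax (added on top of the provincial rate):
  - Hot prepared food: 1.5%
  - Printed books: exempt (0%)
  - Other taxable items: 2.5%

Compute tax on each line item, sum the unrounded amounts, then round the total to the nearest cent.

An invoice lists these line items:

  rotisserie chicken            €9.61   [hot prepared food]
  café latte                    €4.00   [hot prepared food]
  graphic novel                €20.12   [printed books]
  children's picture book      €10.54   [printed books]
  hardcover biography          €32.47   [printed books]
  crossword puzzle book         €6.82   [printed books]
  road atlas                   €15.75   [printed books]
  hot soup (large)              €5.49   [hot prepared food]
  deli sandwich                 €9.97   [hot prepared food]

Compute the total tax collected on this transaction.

€3.34

Rotisserie chicken €9.61: hot prepared food → 10% + 1.5% city = 11.5% → €1.10515
Café latte €4.00: hot prepared food → 10% + 1.5% city = 11.5% → €0.46
Graphic novel €20.12: printed books → 0% + 0% city = 0% → €0.00
Children's picture book €10.54: printed books → 0% + 0% city = 0% → €0.00
Hardcover biography €32.47: printed books → 0% + 0% city = 0% → €0.00
Crossword puzzle book €6.82: printed books → 0% + 0% city = 0% → €0.00
Road atlas €15.75: printed books → 0% + 0% city = 0% → €0.00
Hot soup (large) €5.49: hot prepared food → 10% + 1.5% city = 11.5% → €0.63135
Deli sandwich €9.97: hot prepared food → 10% + 1.5% city = 11.5% → €1.14655
Unrounded tax sum = €3.34305 → €3.34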